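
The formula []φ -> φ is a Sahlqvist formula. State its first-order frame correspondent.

Suppose □φ→φ is valid. At any x set V(φ)={w : Rxw}. Then □φ holds at x, so φ holds at x, i.e. Rxx.

Reflexivity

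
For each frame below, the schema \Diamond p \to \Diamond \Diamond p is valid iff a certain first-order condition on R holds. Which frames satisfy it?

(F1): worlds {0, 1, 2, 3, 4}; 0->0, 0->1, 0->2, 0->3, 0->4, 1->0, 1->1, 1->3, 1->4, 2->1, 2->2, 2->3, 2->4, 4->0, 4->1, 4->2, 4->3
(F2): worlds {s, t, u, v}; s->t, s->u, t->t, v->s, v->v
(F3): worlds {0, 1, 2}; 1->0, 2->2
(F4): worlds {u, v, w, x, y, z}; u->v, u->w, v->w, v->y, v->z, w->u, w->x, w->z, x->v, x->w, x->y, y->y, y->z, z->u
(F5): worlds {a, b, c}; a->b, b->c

The schema corresponds to a generalized confluence (Geach) condition: \forall x \forall y (xRy \to \exists w (y = w \wedge x R^2 w)).
(F1): holds.
(F2): fails — sRu but no w with u=w and sR²w.
(F3): fails — 1R0 but no w with 0=w and 1R²w.
(F4): fails — uRv but no t with v=t and uR²t.
(F5): fails — aRb but no w with b=w and aR²w.

(F1)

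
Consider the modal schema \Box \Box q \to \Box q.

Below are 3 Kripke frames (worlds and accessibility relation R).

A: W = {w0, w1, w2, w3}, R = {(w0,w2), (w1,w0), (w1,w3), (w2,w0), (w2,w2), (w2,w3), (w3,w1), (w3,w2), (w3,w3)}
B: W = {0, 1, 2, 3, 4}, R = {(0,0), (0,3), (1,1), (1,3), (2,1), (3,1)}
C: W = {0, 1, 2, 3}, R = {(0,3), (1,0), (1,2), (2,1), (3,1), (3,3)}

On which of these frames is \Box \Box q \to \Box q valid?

This is the axiom for density; its first-order frame correspondent is \forall x \forall y (Rxy \to \exists z (Rxz \wedge Rzy)).
A: fails — Rw1w0 but no z with Rw1z and Rzw0.
B: holds.
C: fails — R10 but no z with R1z and Rz0.

B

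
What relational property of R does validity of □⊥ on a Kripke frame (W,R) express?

emptiness of R

□⊥ is valid iff no world has any successor (otherwise □⊥ fails at any world with one).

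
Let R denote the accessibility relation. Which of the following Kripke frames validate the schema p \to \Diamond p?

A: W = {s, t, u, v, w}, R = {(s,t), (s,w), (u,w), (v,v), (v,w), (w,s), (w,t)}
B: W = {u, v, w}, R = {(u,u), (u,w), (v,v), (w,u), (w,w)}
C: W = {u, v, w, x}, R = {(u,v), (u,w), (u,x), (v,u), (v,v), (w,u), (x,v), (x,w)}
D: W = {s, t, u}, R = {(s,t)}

B

This is the axiom for reflexivity; its first-order frame correspondent is \forall x Rxx.
A: fails — world s does not see itself.
B: satisfies the condition.
C: fails — world u does not see itself.
D: fails — world s does not see itself.
Valid on: B.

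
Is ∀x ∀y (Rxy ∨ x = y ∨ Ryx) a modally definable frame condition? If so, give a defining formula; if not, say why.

If a class were modally definable it would be closed under disjoint unions (Goldblatt–Thomason).
Take 4 disjoint single-world reflexive frames: each is trivially connected, but their disjoint union has 4 worlds with no edge between distinct components, so it is not connected.
So no modal formula (or set of formulas) defines exactly the connected frames.

No — not modally definable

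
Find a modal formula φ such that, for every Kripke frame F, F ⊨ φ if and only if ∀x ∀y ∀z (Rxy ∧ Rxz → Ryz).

The condition is the Euclidean property. The 5 schema ◇s → □◇s defines it.
Suppose ◇s→□◇s is valid. Take Rxy, Rxz and set V(s)={y}. Then ◇s at x, so □◇s at x, so ◇s at z, so some w with Rzw has s; w=y, i.e. Rzy. By symmetry of the argument, Ryz.

◇s → □◇s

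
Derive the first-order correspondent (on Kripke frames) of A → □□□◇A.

∀x ∀z (xR³z → ∃w (x = w ∧ zRw))

This is a Sahlqvist (Geach-type) schema ◇^0□^0A → □^3◇^1A.
First-order correspondent: ∀x ∀z (xR³z → ∃w (x = w ∧ zRw)).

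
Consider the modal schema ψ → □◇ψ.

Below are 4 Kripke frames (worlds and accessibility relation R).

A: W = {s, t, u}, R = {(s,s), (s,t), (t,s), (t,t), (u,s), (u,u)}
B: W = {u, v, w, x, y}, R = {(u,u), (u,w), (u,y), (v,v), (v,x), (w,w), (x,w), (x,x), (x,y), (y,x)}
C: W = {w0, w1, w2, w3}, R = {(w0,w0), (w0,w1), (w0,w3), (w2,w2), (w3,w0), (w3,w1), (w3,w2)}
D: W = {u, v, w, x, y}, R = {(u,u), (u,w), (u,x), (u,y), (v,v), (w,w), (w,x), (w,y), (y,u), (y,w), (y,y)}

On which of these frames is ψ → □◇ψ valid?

none

The schema corresponds to symmetry: ∀x ∀y (Rxy → Ryx).
A: fails — Rus but not Rsu.
B: fails — Rxw but not Rwx.
C: fails — Rw3w1 but not Rw1w3.
D: fails — Ruw but not Rwu.
Valid on no frame.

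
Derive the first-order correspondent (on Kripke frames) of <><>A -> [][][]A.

This is a Sahlqvist (Geach-type) schema ◇^2□^0A → □^3◇^0A.
Minimal-valuation argument: fix x; take any y with xR^2y and any z with xR^3z. Set V(A) to the set of worlds R-reachable from y in exactly 0 steps. Then □^0A holds at y, so the antecedent holds at x; validity forces ◇^0A at z, giving a w with zR^0w and yR^0w.
First-order correspondent: forall x forall y forall z ((x R^2 y & x R^3 z) -> exists w (y = w & z = w)).

forall x forall y forall z ((x R^2 y & x R^3 z) -> exists w (y = w & z = w))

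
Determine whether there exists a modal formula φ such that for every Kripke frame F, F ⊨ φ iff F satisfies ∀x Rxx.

Yes: it is reflexivity, defined by the T schema □q → q.
Suppose □q→q is valid. At any x set V(q)={w : Rxw}. Then □q holds at x, so q holds at x, i.e. Rxx.

Yes, by □q → q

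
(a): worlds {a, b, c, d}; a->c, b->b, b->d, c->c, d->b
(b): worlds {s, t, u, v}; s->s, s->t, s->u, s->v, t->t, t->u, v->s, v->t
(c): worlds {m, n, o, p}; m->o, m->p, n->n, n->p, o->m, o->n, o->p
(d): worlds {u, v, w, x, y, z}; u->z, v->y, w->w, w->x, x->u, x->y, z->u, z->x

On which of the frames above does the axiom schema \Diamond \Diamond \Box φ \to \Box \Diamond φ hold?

(a)

The schema corresponds to a generalized confluence (Geach) condition: \forall x \forall y \forall z ((x R^2 y \wedge xRz) \to \exists w (yRw \wedge zRw)).
(a): condition met.
(b): fails — sR²s, sRu but no w with sRw and uRw.
(c): fails — mR²m, mRp but no w with mRw and pRw.
(d): fails — uR²u, uRz but no t with uRt and zRt.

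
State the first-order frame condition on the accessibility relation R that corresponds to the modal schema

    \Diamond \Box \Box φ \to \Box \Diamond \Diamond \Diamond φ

This is a Sahlqvist (Geach-type) schema ◇^1□^2φ → □^1◇^3φ.
First-order correspondent: \forall x \forall y \forall z ((xRy \wedge xRz) \to \exists w (y R^2 w \wedge z R^3 w)).

\forall x \forall y \forall z ((xRy \wedge xRz) \to \exists w (y R^2 w \wedge z R^3 w))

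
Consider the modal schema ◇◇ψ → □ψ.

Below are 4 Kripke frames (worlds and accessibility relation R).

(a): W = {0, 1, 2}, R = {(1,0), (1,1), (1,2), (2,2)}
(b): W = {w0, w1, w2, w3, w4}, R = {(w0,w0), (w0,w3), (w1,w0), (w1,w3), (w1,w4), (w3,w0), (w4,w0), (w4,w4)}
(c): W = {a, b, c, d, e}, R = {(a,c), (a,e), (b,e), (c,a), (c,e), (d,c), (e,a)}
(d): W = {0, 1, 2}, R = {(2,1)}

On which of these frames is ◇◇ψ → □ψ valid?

(d)

This is the axiom for a generalized confluence (Geach) condition; its first-order frame correspondent is ∀x ∀y ∀z ((xR²y ∧ xRz) → ∃w (y = w ∧ z = w)).
(a): fails — 1R²0, 1R1 but 0 ≠ 1.
(b): fails — w0R²w0, w0Rw3 but w0 ≠ w3.
(c): fails — aR²a, aRc but a ≠ c.
(d): ✓.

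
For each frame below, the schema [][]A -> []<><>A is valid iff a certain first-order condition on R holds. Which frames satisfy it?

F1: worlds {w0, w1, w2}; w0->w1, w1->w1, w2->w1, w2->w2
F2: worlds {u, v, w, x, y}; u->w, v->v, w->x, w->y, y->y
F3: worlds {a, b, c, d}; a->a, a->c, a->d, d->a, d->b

F1

Frame correspondent (Sahlqvist): forall x forall z (xRz -> exists w (x R^2 w & z R^2 w)) — i.e. a generalized confluence (Geach) condition.
F1: ✓.
F2: fails — wRx but no t with wR²t and xR²t.
F3: fails — aRc but no w with aR²w and cR²w.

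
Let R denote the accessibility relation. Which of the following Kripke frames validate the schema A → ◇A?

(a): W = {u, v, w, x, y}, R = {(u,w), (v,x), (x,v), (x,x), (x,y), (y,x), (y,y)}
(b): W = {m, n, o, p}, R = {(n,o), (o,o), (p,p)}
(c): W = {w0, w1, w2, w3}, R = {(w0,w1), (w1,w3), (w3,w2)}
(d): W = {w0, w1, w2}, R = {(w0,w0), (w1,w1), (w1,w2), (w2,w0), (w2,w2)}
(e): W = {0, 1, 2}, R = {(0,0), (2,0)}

Frame correspondent (Sahlqvist): ∀x ∃w (x = w ∧ xRw) — i.e. a generalized confluence (Geach) condition.
(a): fails — at u but no t with u=t and uRt.
(b): fails — at m but no w with m=w and mRw.
(c): fails — at w0 but no w with w0=w and w0Rw.
(d): holds.
(e): fails — at 1 but no w with 1=w and 1Rw.

(d)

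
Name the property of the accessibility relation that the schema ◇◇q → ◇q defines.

This is frame-equivalent to □q → □□q (substitute ¬q for q and contrapose).
Suppose □q→□□q is valid. Take Rxy, Ryz and set V(q)={w : Rxw}. Then □q at x, so □□q at x, so □q at y, so q at z, i.e. Rxz.

transitivity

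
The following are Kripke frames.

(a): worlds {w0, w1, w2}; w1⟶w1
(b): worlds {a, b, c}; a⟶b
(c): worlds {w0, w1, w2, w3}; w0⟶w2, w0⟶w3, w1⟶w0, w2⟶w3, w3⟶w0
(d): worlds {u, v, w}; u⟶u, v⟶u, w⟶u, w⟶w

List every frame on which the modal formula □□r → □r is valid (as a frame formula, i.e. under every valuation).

(a), (d)

This is the axiom for density; its first-order frame correspondent is ∀x ∀y (Rxy → ∃z (Rxz ∧ Rzy)).
(a): satisfies the condition.
(b): fails — Rab but no z with Raz and Rzb.
(c): fails — Rw1w0 but no z with Rw1z and Rzw0.
(d): satisfies the condition.
Valid on: (a), (d).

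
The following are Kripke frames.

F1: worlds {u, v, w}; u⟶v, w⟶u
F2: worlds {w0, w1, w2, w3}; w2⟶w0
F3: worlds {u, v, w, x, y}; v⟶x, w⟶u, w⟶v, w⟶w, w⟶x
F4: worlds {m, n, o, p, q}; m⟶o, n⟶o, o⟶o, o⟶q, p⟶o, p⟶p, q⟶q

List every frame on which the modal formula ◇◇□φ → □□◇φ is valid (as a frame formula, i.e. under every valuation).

The schema corresponds to a generalized confluence (Geach) condition: ∀x ∀y ∀z ((xR²y ∧ xR²z) → ∃w (yRw ∧ zRw)).
F1: fails — wR²v, wR²v but no t with vRt and vRt.
F2: satisfies the condition.
F3: fails — wR²u, wR²u but no t with uRt and uRt.
F4: fails — pR²p, pR²q but no w with pRw and qRw.
Valid on: F2.

F2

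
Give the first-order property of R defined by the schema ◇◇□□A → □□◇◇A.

∀x ∀y ∀z ((xR²y ∧ xR²z) → ∃w (yR²w ∧ zR²w))

This is a Sahlqvist (Geach-type) schema ◇^2□^2A → □^2◇^2A.
First-order correspondent: ∀x ∀y ∀z ((xR²y ∧ xR²z) → ∃w (yR²w ∧ zR²w)).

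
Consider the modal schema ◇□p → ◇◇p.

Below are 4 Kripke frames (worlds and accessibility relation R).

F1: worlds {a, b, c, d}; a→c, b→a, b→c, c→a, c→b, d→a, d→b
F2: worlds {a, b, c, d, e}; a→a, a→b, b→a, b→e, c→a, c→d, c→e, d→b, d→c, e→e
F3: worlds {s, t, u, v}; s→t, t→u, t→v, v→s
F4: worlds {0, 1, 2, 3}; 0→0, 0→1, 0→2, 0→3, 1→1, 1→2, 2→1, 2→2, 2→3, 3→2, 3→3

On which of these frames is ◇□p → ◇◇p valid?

This is the axiom for a generalized confluence (Geach) condition; its first-order frame correspondent is ∀x ∀y (xRy → ∃w (yRw ∧ xR²w)).
F1: ✓.
F2: ✓.
F3: fails — tRu but no w with uRw and tR²w.
F4: ✓.
Valid on: F1, F2, F4.

F1, F2, F4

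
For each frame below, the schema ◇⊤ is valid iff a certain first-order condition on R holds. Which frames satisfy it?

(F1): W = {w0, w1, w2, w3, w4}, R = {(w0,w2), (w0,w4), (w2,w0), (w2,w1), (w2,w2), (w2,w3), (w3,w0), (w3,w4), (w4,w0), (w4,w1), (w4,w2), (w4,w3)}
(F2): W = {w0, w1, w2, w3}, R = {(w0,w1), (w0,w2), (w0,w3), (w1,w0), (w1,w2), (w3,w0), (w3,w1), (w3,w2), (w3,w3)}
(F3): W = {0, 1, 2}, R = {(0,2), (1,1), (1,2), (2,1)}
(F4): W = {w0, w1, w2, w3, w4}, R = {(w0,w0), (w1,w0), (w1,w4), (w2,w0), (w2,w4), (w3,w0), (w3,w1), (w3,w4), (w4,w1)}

(F3), (F4)

The schema corresponds to seriality: ∀x ∃y Rxy.
(F1): fails — world w1 has no successor.
(F2): fails — world w2 has no successor.
(F3): ✓.
(F4): ✓.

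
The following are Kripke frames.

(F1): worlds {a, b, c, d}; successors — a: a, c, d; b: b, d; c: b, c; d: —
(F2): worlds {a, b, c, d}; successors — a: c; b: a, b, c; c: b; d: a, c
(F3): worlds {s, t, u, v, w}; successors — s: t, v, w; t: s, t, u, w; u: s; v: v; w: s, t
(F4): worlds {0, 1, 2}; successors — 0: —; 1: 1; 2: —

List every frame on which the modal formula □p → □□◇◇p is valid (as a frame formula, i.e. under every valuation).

(F2), (F4)

This is the axiom for a generalized confluence (Geach) condition; its first-order frame correspondent is ∀x ∀z (xR²z → ∃w (xRw ∧ zR²w)).
(F1): fails — aR²d but no w with aRw and dR²w.
(F2): satisfies the condition.
(F3): fails — tR²v but no w* with tRw* and vR²w*.
(F4): satisfies the condition.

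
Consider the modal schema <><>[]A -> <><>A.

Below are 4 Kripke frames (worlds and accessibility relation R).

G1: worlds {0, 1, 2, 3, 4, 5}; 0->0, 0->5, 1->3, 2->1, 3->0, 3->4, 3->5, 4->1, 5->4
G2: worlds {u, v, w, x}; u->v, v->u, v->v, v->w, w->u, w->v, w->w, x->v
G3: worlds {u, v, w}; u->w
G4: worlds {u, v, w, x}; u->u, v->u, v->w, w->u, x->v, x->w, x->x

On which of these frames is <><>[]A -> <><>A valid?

This is the axiom for a generalized confluence (Geach) condition; its first-order frame correspondent is forall x forall y (x R^2 y -> exists w (yRw & x R^2 w)).
G1: fails — 0R²4 but no w with 4Rw and 0R²w.
G2: holds.
G3: holds.
G4: holds.

G2, G3, G4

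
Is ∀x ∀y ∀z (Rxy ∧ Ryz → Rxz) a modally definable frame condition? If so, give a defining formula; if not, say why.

This is a Sahlqvist condition; the 4 axiom □r → □□r defines it.
Suppose □r→□□r is valid. Take Rxy, Ryz and set V(r)={w : Rxw}. Then □r at x, so □□r at x, so □r at y, so r at z, i.e. Rxz.

Definable; □r → □□r defines it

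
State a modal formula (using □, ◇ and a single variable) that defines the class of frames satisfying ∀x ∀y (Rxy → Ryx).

p → □◇p

A defining formula is p → □◇p (the B axiom).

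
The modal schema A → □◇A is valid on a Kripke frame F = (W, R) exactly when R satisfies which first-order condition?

Symmetry

Suppose A→□◇A is valid. Take Rxy and set V(A)={x}. Then A at x, so □◇A at x, so ◇A at y, so some z with Ryz has A; z=x, i.e. Ryx.
The converse is a direct semantic check.
Frame condition: ∀x ∀y (Rxy → Ryx).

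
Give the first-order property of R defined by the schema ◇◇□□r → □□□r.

∀x ∀y ∀z ((xR²y ∧ xR³z) → ∃w (yR²w ∧ z = w))

This is a Sahlqvist (Geach-type) schema ◇^2□^2r → □^3◇^0r.
Minimal-valuation argument: fix x; take any y with xR^2y and any z with xR^3z. Set V(r) to the set of worlds R-reachable from y in exactly 2 steps. Then □^2r holds at y, so the antecedent holds at x; validity forces ◇^0r at z, giving a w with zR^0w and yR^2w.
First-order correspondent: ∀x ∀y ∀z ((xR²y ∧ xR³z) → ∃w (yR²w ∧ z = w)).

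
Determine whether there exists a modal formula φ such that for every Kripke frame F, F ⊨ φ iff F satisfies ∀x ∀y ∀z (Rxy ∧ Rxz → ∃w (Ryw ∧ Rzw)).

Yes, by ◇□q → □◇q

The condition is convergence. A defining modal formula is ◇□q → □◇q.
Suppose ◇□q→□◇q is valid. Take Rxy, Rxz and set V(q)={w : Ryw}. Then □q at y so ◇□q at x, so □◇q at x, so ◇q at z, giving w with Rzw and Ryw.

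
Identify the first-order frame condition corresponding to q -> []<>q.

Symmetry

Suppose q→□◇q is valid. Take Rxy and set V(q)={x}. Then q at x, so □◇q at x, so ◇q at y, so some z with Ryz has q; z=x, i.e. Ryx.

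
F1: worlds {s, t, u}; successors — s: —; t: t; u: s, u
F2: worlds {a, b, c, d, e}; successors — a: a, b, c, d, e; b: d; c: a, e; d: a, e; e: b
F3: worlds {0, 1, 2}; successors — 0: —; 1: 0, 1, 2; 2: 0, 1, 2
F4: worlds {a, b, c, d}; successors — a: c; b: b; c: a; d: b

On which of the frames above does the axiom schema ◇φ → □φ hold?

F4

The schema corresponds to partial functionality: ∀x ∀y ∀z (Rxy ∧ Rxz → y = z).
F1: fails — u sees both s and u.
F2: fails — a sees both a and b.
F3: fails — 1 sees both 0 and 1.
F4: holds.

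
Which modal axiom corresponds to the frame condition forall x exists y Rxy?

□ψ → ◇ψ

A defining formula is □ψ → ◇ψ (the D axiom).
Suppose □ψ→◇ψ is valid. At any x set V(ψ)=W. Then □ψ at x, so ◇ψ at x, so x has a successor.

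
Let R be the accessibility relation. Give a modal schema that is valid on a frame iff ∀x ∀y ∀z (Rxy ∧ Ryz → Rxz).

□p → □□p

This is transitivity; the standard corresponding axiom is 4: □p → □□p.
Suppose □p→□□p is valid. Take Rxy, Ryz and set V(p)={w : Rxw}. Then □p at x, so □□p at x, so □p at y, so p at z, i.e. Rxz.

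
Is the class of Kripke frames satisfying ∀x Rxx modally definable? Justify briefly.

Yes, by □r → r

This is a Sahlqvist condition; the T axiom □r → r defines it.
Suppose □r→r is valid. At any x set V(r)={w : Rxw}. Then □r holds at x, so r holds at x, i.e. Rxx.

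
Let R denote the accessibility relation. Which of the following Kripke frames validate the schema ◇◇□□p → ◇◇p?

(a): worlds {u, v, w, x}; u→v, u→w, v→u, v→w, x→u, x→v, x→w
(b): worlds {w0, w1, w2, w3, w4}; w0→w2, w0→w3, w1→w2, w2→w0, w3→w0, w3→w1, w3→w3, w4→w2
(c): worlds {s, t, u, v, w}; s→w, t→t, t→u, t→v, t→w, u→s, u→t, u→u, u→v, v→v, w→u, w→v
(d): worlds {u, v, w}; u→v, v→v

(b), (c), (d)

This is the axiom for a generalized confluence (Geach) condition; its first-order frame correspondent is ∀x ∀y (xR²y → ∃w (yR²w ∧ xR²w)).
(a): fails — uR²w but no t with wR²t and uR²t.
(b): ✓.
(c): ✓.
(d): ✓.
Valid on: (b), (c), (d).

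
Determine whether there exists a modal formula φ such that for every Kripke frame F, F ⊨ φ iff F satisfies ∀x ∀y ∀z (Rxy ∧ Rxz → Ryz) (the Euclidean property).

This is a Sahlqvist condition; the 5 axiom ◇p → □◇p defines it.
Suppose ◇p→□◇p is valid. Take Rxy, Rxz and set V(p)={y}. Then ◇p at x, so □◇p at x, so ◇p at z, so some w with Rzw has p; w=y, i.e. Rzy. By symmetry of the argument, Ryz.

Yes — defined by ◇p → □◇p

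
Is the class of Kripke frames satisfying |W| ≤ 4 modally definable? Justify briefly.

If a class were modally definable it would be closed under disjoint unions (Goldblatt–Thomason).
Any modal formula valid on each of 5 disjoint one-world frames is valid on their disjoint union (validity is preserved under disjoint unions). Each one-world frame has |W|=1≤4, but the union has |W|=5.
So the class is not modally definable.

Not modally definable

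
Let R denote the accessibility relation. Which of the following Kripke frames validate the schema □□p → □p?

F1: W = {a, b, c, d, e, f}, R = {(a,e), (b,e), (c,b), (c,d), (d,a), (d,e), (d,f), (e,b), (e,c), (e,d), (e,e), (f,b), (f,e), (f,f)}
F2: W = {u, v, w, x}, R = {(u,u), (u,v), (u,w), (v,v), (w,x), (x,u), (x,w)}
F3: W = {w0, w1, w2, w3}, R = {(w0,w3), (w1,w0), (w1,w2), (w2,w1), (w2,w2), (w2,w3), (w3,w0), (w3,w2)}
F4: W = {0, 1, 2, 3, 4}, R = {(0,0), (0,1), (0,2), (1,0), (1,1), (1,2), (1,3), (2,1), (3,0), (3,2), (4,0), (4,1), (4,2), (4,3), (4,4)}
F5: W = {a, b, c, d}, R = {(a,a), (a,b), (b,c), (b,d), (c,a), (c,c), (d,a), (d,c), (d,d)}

This is the axiom for density; its first-order frame correspondent is ∀x ∀y (Rxy → ∃z (Rxz ∧ Rzy)).
F1: fails — Rcd but no z with Rcz and Rzd.
F2: fails — Rwx but no z with Rwz and Rzx.
F3: fails — Rw1w0 but no z with Rw1z and Rzw0.
F4: condition met.
F5: condition met.

F4, F5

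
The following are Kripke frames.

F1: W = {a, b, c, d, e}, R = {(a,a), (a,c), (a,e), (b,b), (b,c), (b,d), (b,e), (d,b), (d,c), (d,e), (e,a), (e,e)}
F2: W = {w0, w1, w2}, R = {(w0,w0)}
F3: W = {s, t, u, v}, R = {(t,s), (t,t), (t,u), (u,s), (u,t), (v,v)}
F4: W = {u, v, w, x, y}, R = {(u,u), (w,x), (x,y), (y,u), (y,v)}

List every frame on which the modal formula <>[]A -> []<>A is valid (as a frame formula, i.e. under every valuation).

F2

The schema corresponds to convergence: forall x forall y forall z (Rxy & Rxz -> exists w (Ryw & Rzw)).
F1: fails — Rae and Rac but e and c have no common successor.
F2: holds.
F3: fails — Rts and Rts but s and s have no common successor.
F4: fails — Ryv and Ryv but v and v have no common successor.
Valid on: F2.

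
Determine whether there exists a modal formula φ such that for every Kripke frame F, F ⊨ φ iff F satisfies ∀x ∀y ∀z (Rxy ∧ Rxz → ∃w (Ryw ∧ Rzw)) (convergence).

Yes: it is convergence, defined by the .2 schema ◇□p → □◇p.
Suppose ◇□p→□◇p is valid. Take Rxy, Rxz and set V(p)={w : Ryw}. Then □p at y so ◇□p at x, so □◇p at x, so ◇p at z, giving w with Rzw and Ryw.

Definable; ◇□p → □◇p defines it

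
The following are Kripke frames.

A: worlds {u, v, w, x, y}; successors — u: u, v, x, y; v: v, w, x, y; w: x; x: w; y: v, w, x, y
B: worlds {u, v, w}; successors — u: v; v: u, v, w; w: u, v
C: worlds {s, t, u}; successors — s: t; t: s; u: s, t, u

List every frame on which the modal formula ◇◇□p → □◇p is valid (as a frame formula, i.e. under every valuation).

The schema corresponds to a generalized confluence (Geach) condition: ∀x ∀y ∀z ((xR²y ∧ xRz) → ∃w (yRw ∧ zRw)).
A: fails — uR²u, uRx but no t with uRt and xRt.
B: satisfies the condition.
C: fails — sR²s, sRt but no w with sRw and tRw.
Valid on: B.

B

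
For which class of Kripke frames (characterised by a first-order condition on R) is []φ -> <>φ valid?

Suppose □φ→◇φ is valid. At any x set V(φ)=W. Then □φ at x, so ◇φ at x, so x has a successor.

seriality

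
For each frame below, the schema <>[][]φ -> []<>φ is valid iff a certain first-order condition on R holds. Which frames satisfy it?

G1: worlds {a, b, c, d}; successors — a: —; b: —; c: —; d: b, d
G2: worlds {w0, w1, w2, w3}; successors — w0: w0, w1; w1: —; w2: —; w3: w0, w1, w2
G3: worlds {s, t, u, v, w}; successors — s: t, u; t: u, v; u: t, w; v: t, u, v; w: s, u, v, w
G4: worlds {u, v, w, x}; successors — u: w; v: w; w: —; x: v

G3

This is the axiom for a generalized confluence (Geach) condition; its first-order frame correspondent is forall x forall y forall z ((xRy & xRz) -> exists w (y R^2 w & zRw)).
G1: fails — dRb, dRb but no w with bR²w and bRw.
G2: fails — w0Rw0, w0Rw1 but no w with w0R²w and w1Rw.
G3: satisfies the condition.
G4: fails — uRw, uRw but no t with wR²t and wRt.
Valid on: G3.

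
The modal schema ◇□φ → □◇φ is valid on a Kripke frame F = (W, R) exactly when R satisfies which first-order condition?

convergence: ∀x ∀y ∀z (Rxy ∧ Rxz → ∃w (Ryw ∧ Rzw))

This is the .2 axiom.
Its frame correspondent is convergence — ∀x ∀y ∀z (Rxy ∧ Rxz → ∃w (Ryw ∧ Rzw)).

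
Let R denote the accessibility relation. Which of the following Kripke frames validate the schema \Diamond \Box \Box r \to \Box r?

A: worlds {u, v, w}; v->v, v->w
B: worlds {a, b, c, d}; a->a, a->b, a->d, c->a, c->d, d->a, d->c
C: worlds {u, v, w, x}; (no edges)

Frame correspondent (Sahlqvist): \forall x \forall y \forall z ((xRy \wedge xRz) \to \exists w (y R^2 w \wedge z = w)) — i.e. a generalized confluence (Geach) condition.
A: fails — vRw, vRv but no t with wR²t and v=t.
B: fails — aRb, aRa but no w with bR²w and a=w.
C: condition met.
Valid on: C.

C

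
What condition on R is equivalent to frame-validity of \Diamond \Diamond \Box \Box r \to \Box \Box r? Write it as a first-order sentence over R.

This is a Sahlqvist (Geach-type) schema ◇^2□^2r → □^2◇^0r.
First-order correspondent: \forall x \forall y \forall z ((x R^2 y \wedge x R^2 z) \to \exists w (y R^2 w \wedge z = w)).

\forall x \forall y \forall z ((x R^2 y \wedge x R^2 z) \to \exists w (y R^2 w \wedge z = w))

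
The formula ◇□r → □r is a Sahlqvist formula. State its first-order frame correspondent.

the Euclidean property: ∀x ∀y ∀z (Rxy ∧ Rxz → Ryz)

This is frame-equivalent to ◇r → □◇r (substitute ¬r for r and contrapose).
Suppose ◇r→□◇r is valid. Take Rxy, Rxz and set V(r)={y}. Then ◇r at x, so □◇r at x, so ◇r at z, so some w with Rzw has r; w=y, i.e. Rzy. By symmetry of the argument, Ryz.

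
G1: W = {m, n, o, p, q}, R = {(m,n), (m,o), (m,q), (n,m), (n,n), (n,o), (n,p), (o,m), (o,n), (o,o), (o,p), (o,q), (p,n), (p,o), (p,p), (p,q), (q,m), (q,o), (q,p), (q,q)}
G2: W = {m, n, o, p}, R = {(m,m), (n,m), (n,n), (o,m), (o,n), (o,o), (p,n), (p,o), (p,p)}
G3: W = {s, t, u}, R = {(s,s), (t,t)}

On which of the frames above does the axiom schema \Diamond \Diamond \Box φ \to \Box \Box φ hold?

G3

Frame correspondent (Sahlqvist): \forall x \forall y \forall z ((x R^2 y \wedge x R^2 z) \to \exists w (yRw \wedge z = w)) — i.e. a generalized confluence (Geach) condition.
G1: fails — mR²m, mR²m but no w with mRw and m=w.
G2: fails — nR²m, nR²n but no w with mRw and n=w.
G3: satisfies the condition.
Valid on: G3.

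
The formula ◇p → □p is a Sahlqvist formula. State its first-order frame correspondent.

Suppose ◇p→□p is valid. Take Rxy, Rxz and set V(p)={y}. Then ◇p at x, so □p at x, so p at z, i.e. z=y.

partial functionality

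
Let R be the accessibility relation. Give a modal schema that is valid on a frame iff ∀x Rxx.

A defining formula is □s → s (the T axiom).
Suppose □s→s is valid. At any x set V(s)={w : Rxw}. Then □s holds at x, so s holds at x, i.e. Rxx.

□s → s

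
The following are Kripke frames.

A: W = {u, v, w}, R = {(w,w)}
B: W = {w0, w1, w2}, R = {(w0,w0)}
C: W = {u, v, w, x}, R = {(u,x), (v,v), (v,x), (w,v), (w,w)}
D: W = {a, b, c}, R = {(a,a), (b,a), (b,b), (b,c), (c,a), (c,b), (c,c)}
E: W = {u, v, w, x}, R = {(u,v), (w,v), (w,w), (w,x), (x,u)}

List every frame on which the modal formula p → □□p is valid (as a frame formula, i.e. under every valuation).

A, B

The schema corresponds to a generalized confluence (Geach) condition: ∀x ∀z (xR²z → ∃w (x = w ∧ z = w)).
A: satisfies the condition.
B: satisfies the condition.
C: fails — vR²x but v ≠ x.
D: fails — bR²a but b ≠ a.
E: fails — wR²u but w ≠ u.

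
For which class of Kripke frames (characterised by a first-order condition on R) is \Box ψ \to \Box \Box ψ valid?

Suppose □ψ→□□ψ is valid. Take Rxy, Ryz and set V(ψ)={w : Rxw}. Then □ψ at x, so □□ψ at x, so □ψ at y, so ψ at z, i.e. Rxz.
The converse is a direct semantic check.
Frame condition: \forall x \forall y \forall z (Rxy \wedge Ryz \to Rxz).

transitivity: \forall x \forall y \forall z (Rxy \wedge Ryz \to Rxz)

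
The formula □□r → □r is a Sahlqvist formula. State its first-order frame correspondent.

Suppose □□r→□r is valid. Take Rxy and set V(r)={w : xR²w}. Then □□r at x, so □r at x, so r at y, i.e. ∃z(Rxz∧Rzy).

density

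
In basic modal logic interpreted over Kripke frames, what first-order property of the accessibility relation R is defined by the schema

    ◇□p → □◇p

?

convergence: ∀x ∀y ∀z (Rxy ∧ Rxz → ∃w (Ryw ∧ Rzw))

Suppose ◇□p→□◇p is valid. Take Rxy, Rxz and set V(p)={w : Ryw}. Then □p at y so ◇□p at x, so □◇p at x, so ◇p at z, giving w with Rzw and Ryw.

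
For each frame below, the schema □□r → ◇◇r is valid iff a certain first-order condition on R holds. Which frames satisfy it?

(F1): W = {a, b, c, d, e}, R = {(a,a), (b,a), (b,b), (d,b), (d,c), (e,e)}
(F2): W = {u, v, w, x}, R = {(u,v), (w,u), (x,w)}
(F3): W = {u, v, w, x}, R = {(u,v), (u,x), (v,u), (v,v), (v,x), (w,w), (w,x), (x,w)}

Frame correspondent (Sahlqvist): ∀x ∃w (xR²w ∧ xR²w) — i.e. a generalized confluence (Geach) condition.
(F1): fails — at c but no w with cR²w and cR²w.
(F2): fails — at u but no t with uR²t and uR²t.
(F3): holds.

(F3)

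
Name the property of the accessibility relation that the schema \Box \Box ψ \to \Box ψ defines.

Suppose □□ψ→□ψ is valid. Take Rxy and set V(ψ)={w : xR²w}. Then □□ψ at x, so □ψ at x, so ψ at y, i.e. ∃z(Rxz∧Rzy).

density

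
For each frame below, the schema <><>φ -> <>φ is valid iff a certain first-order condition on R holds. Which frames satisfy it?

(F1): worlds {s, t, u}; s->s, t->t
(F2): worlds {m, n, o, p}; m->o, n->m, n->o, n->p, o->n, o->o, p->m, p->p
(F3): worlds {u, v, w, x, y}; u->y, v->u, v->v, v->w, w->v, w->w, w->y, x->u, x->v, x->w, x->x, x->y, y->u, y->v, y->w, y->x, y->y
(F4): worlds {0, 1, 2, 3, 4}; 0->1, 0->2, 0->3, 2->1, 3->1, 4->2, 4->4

(F1)

This is the axiom for transitivity; its first-order frame correspondent is forall x forall y forall z (Rxy & Ryz -> Rxz).
(F1): ✓.
(F2): fails — Ron and Rnm but not Rom.
(F3): fails — Rvw and Rwy but not Rvy.
(F4): fails — R42 and R21 but not R41.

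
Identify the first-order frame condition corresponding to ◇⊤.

seriality: ∀x ∃y Rxy

◇⊤ holds at w iff w has a successor, so frame-validity of ◇⊤ is exactly seriality. Equivalently via □A → ◇A:
Suppose □A→◇A is valid. At any x set V(A)=W. Then □A at x, so ◇A at x, so x has a successor.
Conversely, any frame satisfying ∀x ∃y Rxy validates the schema.
Frame condition: ∀x ∃y Rxy.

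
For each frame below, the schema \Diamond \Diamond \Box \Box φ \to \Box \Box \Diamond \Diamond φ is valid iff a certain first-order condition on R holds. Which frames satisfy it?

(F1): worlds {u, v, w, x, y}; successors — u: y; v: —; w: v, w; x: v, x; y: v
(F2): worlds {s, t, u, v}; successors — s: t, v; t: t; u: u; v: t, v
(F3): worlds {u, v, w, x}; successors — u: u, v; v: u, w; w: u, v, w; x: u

(F2), (F3)

This is the axiom for a generalized confluence (Geach) condition; its first-order frame correspondent is \forall x \forall y \forall z ((x R^2 y \wedge x R^2 z) \to \exists w (y R^2 w \wedge z R^2 w)).
(F1): fails — uR²v, uR²v but no t with vR²t and vR²t.
(F2): satisfies the condition.
(F3): satisfies the condition.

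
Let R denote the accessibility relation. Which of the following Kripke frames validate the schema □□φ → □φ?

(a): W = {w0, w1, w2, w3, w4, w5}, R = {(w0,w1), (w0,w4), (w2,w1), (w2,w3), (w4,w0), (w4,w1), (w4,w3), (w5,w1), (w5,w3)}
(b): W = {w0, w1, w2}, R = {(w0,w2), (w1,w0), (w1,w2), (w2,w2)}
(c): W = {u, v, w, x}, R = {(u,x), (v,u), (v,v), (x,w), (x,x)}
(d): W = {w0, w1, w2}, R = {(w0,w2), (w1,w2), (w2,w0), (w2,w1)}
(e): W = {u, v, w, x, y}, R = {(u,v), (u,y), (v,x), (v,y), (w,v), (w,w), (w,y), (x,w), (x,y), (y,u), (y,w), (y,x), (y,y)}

Frame correspondent (Sahlqvist): ∀x ∀y (Rxy → ∃z (Rxz ∧ Rzy)) — i.e. density.
(a): fails — Rw0w4 but no z with Rw0z and Rzw4.
(b): fails — Rw1w0 but no z with Rw1z and Rzw0.
(c): satisfies the condition.
(d): fails — Rw1w2 but no z with Rw1z and Rzw2.
(e): fails — Ruv but no z with Ruz and Rzv.

(c)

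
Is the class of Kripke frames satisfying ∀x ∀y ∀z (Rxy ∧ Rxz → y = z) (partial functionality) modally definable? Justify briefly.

Yes: it is partial functionality, defined by the CD schema ◇r → □r.

Definable; ◇r → □r defines it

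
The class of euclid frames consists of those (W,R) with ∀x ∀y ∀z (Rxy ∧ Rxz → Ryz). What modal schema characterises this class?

◇s → □◇s

A defining formula is ◇s → □◇s (the 5 axiom).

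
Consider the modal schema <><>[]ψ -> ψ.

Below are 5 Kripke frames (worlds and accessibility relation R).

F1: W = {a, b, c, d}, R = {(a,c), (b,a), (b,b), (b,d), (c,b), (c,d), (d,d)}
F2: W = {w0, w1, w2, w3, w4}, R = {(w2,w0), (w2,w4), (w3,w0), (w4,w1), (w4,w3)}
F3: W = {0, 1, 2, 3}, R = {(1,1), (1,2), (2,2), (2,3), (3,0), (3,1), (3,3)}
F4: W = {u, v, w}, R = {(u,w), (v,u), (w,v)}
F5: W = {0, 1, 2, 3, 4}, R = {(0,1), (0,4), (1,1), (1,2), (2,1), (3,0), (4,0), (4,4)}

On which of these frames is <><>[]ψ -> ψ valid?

This is the axiom for a generalized confluence (Geach) condition; its first-order frame correspondent is forall x forall y (x R^2 y -> exists w (yRw & x = w)).
F1: fails — aR²d but no w with dRw and a=w.
F2: fails — w2R²w1 but no w with w1Rw and w2=w.
F3: fails — 1R²2 but no w with 2Rw and 1=w.
F4: condition met.
F5: fails — 0R²0 but no w with 0Rw and 0=w.
Valid on: F4.

F4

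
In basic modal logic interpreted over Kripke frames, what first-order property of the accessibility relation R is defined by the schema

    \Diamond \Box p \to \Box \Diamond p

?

Convergence

Suppose ◇□p→□◇p is valid. Take Rxy, Rxz and set V(p)={w : Ryw}. Then □p at y so ◇□p at x, so □◇p at x, so ◇p at z, giving w with Rzw and Ryw.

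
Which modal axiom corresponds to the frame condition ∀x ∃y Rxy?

This is seriality; the standard corresponding axiom is D: □s → ◇s.
Suppose □s→◇s is valid. At any x set V(s)=W. Then □s at x, so ◇s at x, so x has a successor.

□s → ◇s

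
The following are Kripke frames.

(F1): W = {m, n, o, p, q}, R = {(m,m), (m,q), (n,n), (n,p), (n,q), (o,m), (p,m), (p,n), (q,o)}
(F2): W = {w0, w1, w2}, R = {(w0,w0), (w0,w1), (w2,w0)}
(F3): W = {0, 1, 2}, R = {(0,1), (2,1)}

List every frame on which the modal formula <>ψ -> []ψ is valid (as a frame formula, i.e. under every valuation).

(F3)

Frame correspondent (Sahlqvist): forall x forall y forall z (Rxy & Rxz -> y = z) — i.e. partial functionality.
(F1): fails — m sees both m and q.
(F2): fails — w0 sees both w0 and w1.
(F3): holds.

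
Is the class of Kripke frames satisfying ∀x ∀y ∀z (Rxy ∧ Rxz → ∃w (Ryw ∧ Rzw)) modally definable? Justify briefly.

Yes: it is convergence, defined by the .2 schema ◇□r → □◇r.
Suppose ◇□r→□◇r is valid. Take Rxy, Rxz and set V(r)={w : Ryw}. Then □r at y so ◇□r at x, so □◇r at x, so ◇r at z, giving w with Rzw and Ryw.

Yes — defined by ◇□r → □◇r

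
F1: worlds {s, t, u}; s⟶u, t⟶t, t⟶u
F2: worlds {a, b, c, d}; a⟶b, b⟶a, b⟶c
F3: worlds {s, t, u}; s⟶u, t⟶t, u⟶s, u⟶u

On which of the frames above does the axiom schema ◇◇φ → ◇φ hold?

F1

This is the axiom for transitivity; its first-order frame correspondent is ∀x ∀y ∀z (Rxy ∧ Ryz → Rxz).
F1: ✓.
F2: fails — Rab and Rba but not Raa.
F3: fails — Rsu and Rus but not Rss.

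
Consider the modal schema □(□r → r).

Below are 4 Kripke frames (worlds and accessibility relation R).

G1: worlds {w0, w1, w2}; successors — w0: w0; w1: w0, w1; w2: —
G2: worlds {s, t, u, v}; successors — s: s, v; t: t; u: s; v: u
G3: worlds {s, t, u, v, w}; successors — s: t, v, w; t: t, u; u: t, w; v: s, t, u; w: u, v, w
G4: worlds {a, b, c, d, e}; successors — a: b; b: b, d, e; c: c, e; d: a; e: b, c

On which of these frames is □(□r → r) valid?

G1

This is the axiom for shift-reflexivity; its first-order frame correspondent is ∀x ∀y (Rxy → Ryy).
G1: holds.
G2: fails — Rvu but not Ruu.
G3: fails — Rwu but not Ruu.
G4: fails — Rce but not Ree.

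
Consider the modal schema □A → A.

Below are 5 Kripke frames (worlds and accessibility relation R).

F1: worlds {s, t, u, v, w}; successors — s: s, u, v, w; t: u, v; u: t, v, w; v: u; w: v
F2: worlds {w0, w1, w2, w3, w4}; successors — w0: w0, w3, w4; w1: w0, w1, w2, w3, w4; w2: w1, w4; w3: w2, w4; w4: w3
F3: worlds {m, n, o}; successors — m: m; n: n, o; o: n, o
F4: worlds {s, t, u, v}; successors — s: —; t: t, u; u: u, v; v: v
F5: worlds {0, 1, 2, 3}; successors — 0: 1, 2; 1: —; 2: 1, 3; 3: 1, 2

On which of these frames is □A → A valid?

F3

The schema corresponds to reflexivity: ∀x Rxx.
F1: fails — world t does not see itself.
F2: fails — world w2 does not see itself.
F3: condition met.
F4: fails — world s does not see itself.
F5: fails — world 0 does not see itself.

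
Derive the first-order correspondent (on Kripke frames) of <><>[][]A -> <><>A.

forall x forall y (x R^2 y -> exists w (y R^2 w & x R^2 w))

This is a Sahlqvist (Geach-type) schema ◇^2□^2A → □^0◇^2A.
Minimal-valuation argument: fix x; take any y with xR^2y and any z with xR^0z. Set V(A) to the set of worlds R-reachable from y in exactly 2 steps. Then □^2A holds at y, so the antecedent holds at x; validity forces ◇^2A at z, giving a w with zR^2w and yR^2w.
First-order correspondent: forall x forall y (x R^2 y -> exists w (y R^2 w & x R^2 w)).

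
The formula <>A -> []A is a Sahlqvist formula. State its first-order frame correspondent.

Partial functionality

Suppose ◇A→□A is valid. Take Rxy, Rxz and set V(A)={y}. Then ◇A at x, so □A at x, so A at z, i.e. z=y.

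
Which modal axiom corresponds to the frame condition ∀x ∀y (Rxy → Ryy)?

□(□q → q)

A defining formula is □(□q → q) (the T□ axiom).
Suppose □(□q→q) is valid. Take Rxy and set V(q)={w : Ryw}. Then at y, □q holds; since □(□q→q) at x, □q→q at y, so q at y, i.e. Ryy.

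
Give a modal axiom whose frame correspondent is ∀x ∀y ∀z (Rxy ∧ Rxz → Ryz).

◇s → □◇s

A defining formula is ◇s → □◇s (the 5 axiom).
Suppose ◇s→□◇s is valid. Take Rxy, Rxz and set V(s)={y}. Then ◇s at x, so □◇s at x, so ◇s at z, so some w with Rzw has s; w=y, i.e. Rzy. By symmetry of the argument, Ryz.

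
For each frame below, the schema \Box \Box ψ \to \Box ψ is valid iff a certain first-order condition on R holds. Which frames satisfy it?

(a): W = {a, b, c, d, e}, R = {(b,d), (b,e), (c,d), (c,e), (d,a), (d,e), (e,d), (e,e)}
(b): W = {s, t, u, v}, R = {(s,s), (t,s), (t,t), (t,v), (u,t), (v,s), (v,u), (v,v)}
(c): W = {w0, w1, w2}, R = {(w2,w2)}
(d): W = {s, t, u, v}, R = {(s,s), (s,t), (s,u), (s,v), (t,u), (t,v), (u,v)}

The schema corresponds to density: \forall x \forall y (Rxy \to \exists z (Rxz \wedge Rzy)).
(a): fails — Rda but no z with Rdz and Rza.
(b): satisfies the condition.
(c): satisfies the condition.
(d): fails — Ruv but no z with Ruz and Rzv.

(b), (c)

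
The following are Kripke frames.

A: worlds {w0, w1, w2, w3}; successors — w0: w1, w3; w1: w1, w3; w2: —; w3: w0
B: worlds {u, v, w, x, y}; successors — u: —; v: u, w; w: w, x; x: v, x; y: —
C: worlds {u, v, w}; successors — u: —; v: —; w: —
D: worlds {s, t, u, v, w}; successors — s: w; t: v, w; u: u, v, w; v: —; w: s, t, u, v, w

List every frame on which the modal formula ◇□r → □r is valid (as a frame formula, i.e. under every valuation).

C

This is the axiom for the Euclidean property; its first-order frame correspondent is ∀x ∀y ∀z (Rxy ∧ Rxz → Ryz).
A: fails — Rw0w3 and Rw0w1 but not Rw3w1.
B: fails — Rvw and Rvu but not Rwu.
C: ✓.
D: fails — Rtv and Rtv but not Rvv.
Valid on: C.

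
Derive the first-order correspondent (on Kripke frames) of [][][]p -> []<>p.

forall x forall z (xRz -> exists w (x R^3 w & zRw))

This is a Sahlqvist (Geach-type) schema ◇^0□^3p → □^1◇^1p.
First-order correspondent: forall x forall z (xRz -> exists w (x R^3 w & zRw)).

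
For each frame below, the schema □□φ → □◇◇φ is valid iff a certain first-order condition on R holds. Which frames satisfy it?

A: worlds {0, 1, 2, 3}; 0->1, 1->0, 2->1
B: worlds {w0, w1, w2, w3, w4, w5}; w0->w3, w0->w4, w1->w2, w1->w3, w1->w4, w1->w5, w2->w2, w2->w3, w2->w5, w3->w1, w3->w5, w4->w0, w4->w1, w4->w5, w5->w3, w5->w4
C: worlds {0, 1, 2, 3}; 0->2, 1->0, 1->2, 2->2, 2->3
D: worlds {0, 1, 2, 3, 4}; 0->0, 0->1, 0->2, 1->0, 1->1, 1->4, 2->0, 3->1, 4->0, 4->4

B, D

The schema corresponds to a generalized confluence (Geach) condition: ∀x ∀z (xRz → ∃w (xR²w ∧ zR²w)).
A: fails — 0R1 but no w with 0R²w and 1R²w.
B: holds.
C: fails — 2R3 but no w with 2R²w and 3R²w.
D: holds.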